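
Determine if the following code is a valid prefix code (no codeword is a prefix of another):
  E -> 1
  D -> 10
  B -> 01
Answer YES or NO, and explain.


Checking each pair (does one codeword prefix another?):
  E='1' vs D='10': prefix -- VIOLATION

NO -- this is NOT a valid prefix code. E (1) is a prefix of D (10).


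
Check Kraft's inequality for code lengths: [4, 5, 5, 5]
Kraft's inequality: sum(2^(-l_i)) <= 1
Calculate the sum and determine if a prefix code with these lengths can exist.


Sum = 2^(-4) + 2^(-5) + 2^(-5) + 2^(-5)
    = 0.0625 + 0.03125 + 0.03125 + 0.03125
    = 5/32 = 0.15625
Since 0.15625 <= 1, Kraft's inequality IS satisfied.
A prefix code with these lengths CAN exist.

Kraft sum = 0.15625. Satisfied.


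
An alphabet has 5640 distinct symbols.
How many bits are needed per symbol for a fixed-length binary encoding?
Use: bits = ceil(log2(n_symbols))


log2(5640) = 12.4615
Bracket: 2^12 = 4096 < 5640 <= 2^13 = 8192
So ceil(log2(5640)) = 13

bits = ceil(log2(5640)) = ceil(12.4615) = 13 bits


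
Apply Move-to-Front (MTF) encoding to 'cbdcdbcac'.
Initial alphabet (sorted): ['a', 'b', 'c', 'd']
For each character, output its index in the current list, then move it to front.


MTF encoding:
'c': index 2 in ['a', 'b', 'c', 'd'] -> ['c', 'a', 'b', 'd']
'b': index 2 in ['c', 'a', 'b', 'd'] -> ['b', 'c', 'a', 'd']
'd': index 3 in ['b', 'c', 'a', 'd'] -> ['d', 'b', 'c', 'a']
'c': index 2 in ['d', 'b', 'c', 'a'] -> ['c', 'd', 'b', 'a']
'd': index 1 in ['c', 'd', 'b', 'a'] -> ['d', 'c', 'b', 'a']
'b': index 2 in ['d', 'c', 'b', 'a'] -> ['b', 'd', 'c', 'a']
'c': index 2 in ['b', 'd', 'c', 'a'] -> ['c', 'b', 'd', 'a']
'a': index 3 in ['c', 'b', 'd', 'a'] -> ['a', 'c', 'b', 'd']
'c': index 1 in ['a', 'c', 'b', 'd'] -> ['c', 'a', 'b', 'd']


Output: [2, 2, 3, 2, 1, 2, 2, 3, 1]


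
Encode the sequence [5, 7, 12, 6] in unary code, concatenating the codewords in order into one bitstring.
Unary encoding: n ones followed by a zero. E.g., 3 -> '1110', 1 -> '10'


Encode each number as n ones followed by a terminating 0:
  5 -> 111110 (6 bits)
  7 -> 11111110 (8 bits)
  12 -> 1111111111110 (13 bits)
  6 -> 1111110 (7 bits)
Total length = 6 + 8 + 13 + 7 = 34 bits.

Unary([5, 7, 12, 6]) = 1111101111111011111111111101111110 (34 bits)


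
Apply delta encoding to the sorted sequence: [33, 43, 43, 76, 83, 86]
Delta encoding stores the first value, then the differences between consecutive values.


First value: 33
Deltas:
  43 - 33 = 10
  43 - 43 = 0
  76 - 43 = 33
  83 - 76 = 7
  86 - 83 = 3


Delta encoded: [33, 10, 0, 33, 7, 3]


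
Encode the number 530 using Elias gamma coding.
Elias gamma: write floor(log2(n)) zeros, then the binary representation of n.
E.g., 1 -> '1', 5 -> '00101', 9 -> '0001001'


num_bits = floor(log2(530)) + 1 = 10
leading_zeros = num_bits - 1 = 9
binary(530) = 1000010010

Elias gamma(530) = '000000000' + '1000010010' = 0000000001000010010 (19 bits)


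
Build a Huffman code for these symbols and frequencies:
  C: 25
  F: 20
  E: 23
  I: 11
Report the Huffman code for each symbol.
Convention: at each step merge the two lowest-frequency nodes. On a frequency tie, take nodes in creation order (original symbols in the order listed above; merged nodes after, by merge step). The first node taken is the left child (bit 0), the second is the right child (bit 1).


Huffman tree construction:
Step 1: Merge I(11) + F(20) = 31
Step 2: Merge E(23) + C(25) = 48
Step 3: Merge (I+F)(31) + (E+C)(48) = 79
Read each symbol's code off the tree from the root (left child = 0, right child = 1).

Codes:
  C: 11 (length 2)
  F: 01 (length 2)
  E: 10 (length 2)
  I: 00 (length 2)
Average code length: 158/79 = 2.0000 bits/symbol


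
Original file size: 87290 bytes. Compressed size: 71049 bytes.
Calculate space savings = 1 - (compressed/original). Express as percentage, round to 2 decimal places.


ratio = compressed/original = 71049/87290 = 0.813942
savings = 1 - ratio = 1 - 0.813942 = 0.186058
as a percentage: 0.186058 * 100 = 18.61%

Space savings = 1 - 71049/87290 = 18.61%


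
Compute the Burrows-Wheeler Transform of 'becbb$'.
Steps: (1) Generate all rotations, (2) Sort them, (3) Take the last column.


Rotations (sorted):
  0: $becbb -> last char: b
  1: b$becb -> last char: b
  2: bb$bec -> last char: c
  3: becbb$ -> last char: $
  4: cbb$be -> last char: e
  5: ecbb$b -> last char: b


BWT = bbc$eb


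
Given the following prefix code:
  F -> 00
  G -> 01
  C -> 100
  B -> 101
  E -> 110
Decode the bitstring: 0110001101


Decoding step by step:
Bits 01 -> G
Bits 100 -> C
Bits 01 -> G
Bits 101 -> B


Decoded message: GCGB


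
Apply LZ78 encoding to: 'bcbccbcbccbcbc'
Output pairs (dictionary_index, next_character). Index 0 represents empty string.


LZ78 encoding steps:
Dictionary: {0: ''}
Step 1: w='' (idx 0), next='b' -> output (0, 'b'), add 'b' as idx 1
Step 2: w='' (idx 0), next='c' -> output (0, 'c'), add 'c' as idx 2
Step 3: w='b' (idx 1), next='c' -> output (1, 'c'), add 'bc' as idx 3
Step 4: w='c' (idx 2), next='b' -> output (2, 'b'), add 'cb' as idx 4
Step 5: w='cb' (idx 4), next='c' -> output (4, 'c'), add 'cbc' as idx 5
Step 6: w='cbc' (idx 5), next='b' -> output (5, 'b'), add 'cbcb' as idx 6
Step 7: w='c' (idx 2), end of input -> output (2, '')


Encoded: [(0, 'b'), (0, 'c'), (1, 'c'), (2, 'b'), (4, 'c'), (5, 'b'), (2, '')]


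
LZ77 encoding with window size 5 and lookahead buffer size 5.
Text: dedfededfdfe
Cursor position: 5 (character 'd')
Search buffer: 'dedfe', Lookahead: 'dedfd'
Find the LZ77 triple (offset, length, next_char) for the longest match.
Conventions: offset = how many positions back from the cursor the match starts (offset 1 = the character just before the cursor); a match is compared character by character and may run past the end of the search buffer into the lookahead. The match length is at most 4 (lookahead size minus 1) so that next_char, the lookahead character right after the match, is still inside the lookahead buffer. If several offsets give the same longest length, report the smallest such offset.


Try each offset into the search buffer:
  offset=1 (pos 4, char 'e'): match length 0
  offset=2 (pos 3, char 'f'): match length 0
  offset=3 (pos 2, char 'd'): match length 1
  offset=4 (pos 1, char 'e'): match length 0
  offset=5 (pos 0, char 'd'): match length 4
Longest match has length 4 at offset 5.
next_char = character at position 5 + 4 = 9 -> 'd'

Best match: offset=5, length=4 (matching 'dedf' starting at position 0)
LZ77 triple: (5, 4, 'd')


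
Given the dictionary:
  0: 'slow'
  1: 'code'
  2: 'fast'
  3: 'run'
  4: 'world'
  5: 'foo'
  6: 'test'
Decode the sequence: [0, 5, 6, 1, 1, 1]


Look up each index in the dictionary:
  0 -> 'slow'
  5 -> 'foo'
  6 -> 'test'
  1 -> 'code'
  1 -> 'code'
  1 -> 'code'

Decoded: "slow foo test code code code"


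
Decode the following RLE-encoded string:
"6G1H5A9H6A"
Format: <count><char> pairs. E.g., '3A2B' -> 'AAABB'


Expanding each <count><char> pair:
  6G -> 'GGGGGG'
  1H -> 'H'
  5A -> 'AAAAA'
  9H -> 'HHHHHHHHH'
  6A -> 'AAAAAA'

Decoded = GGGGGGHAAAAAHHHHHHHHHAAAAAA


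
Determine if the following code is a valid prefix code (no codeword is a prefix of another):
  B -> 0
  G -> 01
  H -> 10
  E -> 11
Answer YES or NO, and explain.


Checking each pair (does one codeword prefix another?):
  B='0' vs G='01': prefix -- VIOLATION

NO -- this is NOT a valid prefix code. B (0) is a prefix of G (01).


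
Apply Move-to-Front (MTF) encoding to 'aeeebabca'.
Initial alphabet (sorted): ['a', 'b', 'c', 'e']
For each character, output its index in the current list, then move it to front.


MTF encoding:
'a': index 0 in ['a', 'b', 'c', 'e'] -> ['a', 'b', 'c', 'e']
'e': index 3 in ['a', 'b', 'c', 'e'] -> ['e', 'a', 'b', 'c']
'e': index 0 in ['e', 'a', 'b', 'c'] -> ['e', 'a', 'b', 'c']
'e': index 0 in ['e', 'a', 'b', 'c'] -> ['e', 'a', 'b', 'c']
'b': index 2 in ['e', 'a', 'b', 'c'] -> ['b', 'e', 'a', 'c']
'a': index 2 in ['b', 'e', 'a', 'c'] -> ['a', 'b', 'e', 'c']
'b': index 1 in ['a', 'b', 'e', 'c'] -> ['b', 'a', 'e', 'c']
'c': index 3 in ['b', 'a', 'e', 'c'] -> ['c', 'b', 'a', 'e']
'a': index 2 in ['c', 'b', 'a', 'e'] -> ['a', 'c', 'b', 'e']


Output: [0, 3, 0, 0, 2, 2, 1, 3, 2]


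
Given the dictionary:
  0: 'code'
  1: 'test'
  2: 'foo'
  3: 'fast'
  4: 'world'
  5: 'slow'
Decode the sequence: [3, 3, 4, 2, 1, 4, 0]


Look up each index in the dictionary:
  3 -> 'fast'
  3 -> 'fast'
  4 -> 'world'
  2 -> 'foo'
  1 -> 'test'
  4 -> 'world'
  0 -> 'code'

Decoded: "fast fast world foo test world code"


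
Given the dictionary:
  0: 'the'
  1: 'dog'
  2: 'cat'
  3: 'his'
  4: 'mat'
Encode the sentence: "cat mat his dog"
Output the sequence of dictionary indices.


Look up each word in the dictionary:
  'cat' -> 2
  'mat' -> 4
  'his' -> 3
  'dog' -> 1

Encoded: [2, 4, 3, 1]


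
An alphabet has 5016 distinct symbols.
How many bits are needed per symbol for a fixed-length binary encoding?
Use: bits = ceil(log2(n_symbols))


log2(5016) = 12.2923
Bracket: 2^12 = 4096 < 5016 <= 2^13 = 8192
So ceil(log2(5016)) = 13

bits = ceil(log2(5016)) = ceil(12.2923) = 13 bits


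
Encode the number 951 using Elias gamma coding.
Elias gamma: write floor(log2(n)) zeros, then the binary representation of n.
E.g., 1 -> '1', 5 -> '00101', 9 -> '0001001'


num_bits = floor(log2(951)) + 1 = 10
leading_zeros = num_bits - 1 = 9
binary(951) = 1110110111

Elias gamma(951) = '000000000' + '1110110111' = 0000000001110110111 (19 bits)


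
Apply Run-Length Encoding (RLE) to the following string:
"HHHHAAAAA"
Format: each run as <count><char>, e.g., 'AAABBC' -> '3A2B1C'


Scanning runs left to right:
  i=0: run of 'H' x 4 -> '4H'
  i=4: run of 'A' x 5 -> '5A'

RLE = 4H5A


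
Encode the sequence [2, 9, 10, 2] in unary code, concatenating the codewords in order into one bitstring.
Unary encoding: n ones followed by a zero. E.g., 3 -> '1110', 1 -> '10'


Encode each number as n ones followed by a terminating 0:
  2 -> 110 (3 bits)
  9 -> 1111111110 (10 bits)
  10 -> 11111111110 (11 bits)
  2 -> 110 (3 bits)
Total length = 3 + 10 + 11 + 3 = 27 bits.

Unary([2, 9, 10, 2]) = 110111111111011111111110110 (27 bits)


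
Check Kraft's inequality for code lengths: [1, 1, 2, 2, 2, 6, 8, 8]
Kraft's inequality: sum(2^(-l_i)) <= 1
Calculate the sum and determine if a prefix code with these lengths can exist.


Sum = 2^(-1) + 2^(-1) + 2^(-2) + 2^(-2) + 2^(-2) + 2^(-6) + 2^(-8) + 2^(-8)
    = 0.5 + 0.5 + 0.25 + 0.25 + 0.25 + 0.015625 + 0.00390625 + 0.00390625
    = 454/256 = 1.7734375
Since 1.7734375 > 1, Kraft's inequality is NOT satisfied.
A prefix code with these lengths CANNOT exist.

Kraft sum = 1.7734375. Not satisfied.


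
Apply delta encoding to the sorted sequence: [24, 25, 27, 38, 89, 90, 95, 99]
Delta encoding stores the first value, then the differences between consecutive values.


First value: 24
Deltas:
  25 - 24 = 1
  27 - 25 = 2
  38 - 27 = 11
  89 - 38 = 51
  90 - 89 = 1
  95 - 90 = 5
  99 - 95 = 4


Delta encoded: [24, 1, 2, 11, 51, 1, 5, 4]


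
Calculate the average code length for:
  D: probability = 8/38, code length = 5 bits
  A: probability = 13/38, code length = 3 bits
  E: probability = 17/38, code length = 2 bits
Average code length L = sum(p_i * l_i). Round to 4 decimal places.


Weighted contributions p_i * l_i:
  D: (8/38) * 5 = 40/38
  A: (13/38) * 3 = 39/38
  E: (17/38) * 2 = 34/38
Sum = (40 + 39 + 34)/38 = 113/38

L = 113/38 = 2.9737 bits/symbol


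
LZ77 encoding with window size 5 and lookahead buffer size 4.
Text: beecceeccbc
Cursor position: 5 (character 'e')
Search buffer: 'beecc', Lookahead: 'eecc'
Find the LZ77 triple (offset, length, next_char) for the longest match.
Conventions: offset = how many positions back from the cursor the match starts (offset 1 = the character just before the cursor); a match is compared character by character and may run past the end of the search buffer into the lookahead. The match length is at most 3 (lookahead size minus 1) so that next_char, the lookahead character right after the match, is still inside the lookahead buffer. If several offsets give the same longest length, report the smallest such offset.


Try each offset into the search buffer:
  offset=1 (pos 4, char 'c'): match length 0
  offset=2 (pos 3, char 'c'): match length 0
  offset=3 (pos 2, char 'e'): match length 1
  offset=4 (pos 1, char 'e'): match length 3
  offset=5 (pos 0, char 'b'): match length 0
Longest match has length 3 at offset 4.
next_char = character at position 5 + 3 = 8 -> 'c'

Best match: offset=4, length=3 (matching 'eec' starting at position 1)
LZ77 triple: (4, 3, 'c')


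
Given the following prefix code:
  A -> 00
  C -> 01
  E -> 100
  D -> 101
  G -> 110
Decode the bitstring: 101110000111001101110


Decoding step by step:
Bits 101 -> D
Bits 110 -> G
Bits 00 -> A
Bits 01 -> C
Bits 110 -> G
Bits 01 -> C
Bits 101 -> D
Bits 110 -> G


Decoded message: DGACGCDG


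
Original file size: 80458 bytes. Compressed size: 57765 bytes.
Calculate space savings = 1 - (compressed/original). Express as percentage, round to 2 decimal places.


ratio = compressed/original = 57765/80458 = 0.717952
savings = 1 - ratio = 1 - 0.717952 = 0.282048
as a percentage: 0.282048 * 100 = 28.2%

Space savings = 1 - 57765/80458 = 28.2%


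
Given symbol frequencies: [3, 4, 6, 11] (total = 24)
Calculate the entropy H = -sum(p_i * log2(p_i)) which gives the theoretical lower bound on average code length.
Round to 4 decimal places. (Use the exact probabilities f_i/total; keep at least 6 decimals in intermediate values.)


Per-symbol terms -p_i * log2(p_i) with p_i = f_i/24:
  p = 3/24 = 0.125000: log2(p) = -3.000000, -p*log2(p) = 0.375000
  p = 4/24 = 0.166667: log2(p) = -2.584963, -p*log2(p) = 0.430827
  p = 6/24 = 0.250000: log2(p) = -2.000000, -p*log2(p) = 0.500000
  p = 11/24 = 0.458333: log2(p) = -1.125531, -p*log2(p) = 0.515868
H = 0.375000 + 0.430827 + 0.500000 + 0.515868 = 1.821695

H = 1.8217 bits/symbol


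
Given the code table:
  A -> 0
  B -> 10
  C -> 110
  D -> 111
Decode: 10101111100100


Decoding:
10 -> B
10 -> B
111 -> D
110 -> C
0 -> A
10 -> B
0 -> A


Result: BBDCABA


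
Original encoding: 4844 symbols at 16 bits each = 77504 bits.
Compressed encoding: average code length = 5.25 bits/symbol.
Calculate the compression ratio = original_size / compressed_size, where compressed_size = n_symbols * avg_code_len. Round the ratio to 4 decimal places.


original_size = n_symbols * orig_bits = 4844 * 16 = 77504 bits
compressed_size = n_symbols * avg_code_len = 4844 * 5.25 = 25431.0 bits
ratio = original_size / compressed_size = 77504 / 25431.0 = 3.0476

Compression ratio = 3.0476


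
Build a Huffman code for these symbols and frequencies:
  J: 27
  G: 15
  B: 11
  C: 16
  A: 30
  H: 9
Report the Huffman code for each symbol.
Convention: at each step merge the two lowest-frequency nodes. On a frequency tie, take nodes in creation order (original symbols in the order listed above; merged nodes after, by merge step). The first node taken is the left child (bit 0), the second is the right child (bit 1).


Huffman tree construction:
Step 1: Merge H(9) + B(11) = 20
Step 2: Merge G(15) + C(16) = 31
Step 3: Merge (H+B)(20) + J(27) = 47
Step 4: Merge A(30) + (G+C)(31) = 61
Step 5: Merge ((H+B)+J)(47) + (A+(G+C))(61) = 108
Read each symbol's code off the tree from the root (left child = 0, right child = 1).

Codes:
  J: 01 (length 2)
  G: 110 (length 3)
  B: 001 (length 3)
  C: 111 (length 3)
  A: 10 (length 2)
  H: 000 (length 3)
Average code length: 267/108 = 2.4722 bits/symbol


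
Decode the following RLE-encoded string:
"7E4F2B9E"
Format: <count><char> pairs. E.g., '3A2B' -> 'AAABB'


Expanding each <count><char> pair:
  7E -> 'EEEEEEE'
  4F -> 'FFFF'
  2B -> 'BB'
  9E -> 'EEEEEEEEE'

Decoded = EEEEEEEFFFFBBEEEEEEEEE


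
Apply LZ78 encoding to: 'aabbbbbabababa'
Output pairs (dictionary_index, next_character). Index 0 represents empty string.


LZ78 encoding steps:
Dictionary: {0: ''}
Step 1: w='' (idx 0), next='a' -> output (0, 'a'), add 'a' as idx 1
Step 2: w='a' (idx 1), next='b' -> output (1, 'b'), add 'ab' as idx 2
Step 3: w='' (idx 0), next='b' -> output (0, 'b'), add 'b' as idx 3
Step 4: w='b' (idx 3), next='b' -> output (3, 'b'), add 'bb' as idx 4
Step 5: w='b' (idx 3), next='a' -> output (3, 'a'), add 'ba' as idx 5
Step 6: w='ba' (idx 5), next='b' -> output (5, 'b'), add 'bab' as idx 6
Step 7: w='ab' (idx 2), next='a' -> output (2, 'a'), add 'aba' as idx 7


Encoded: [(0, 'a'), (1, 'b'), (0, 'b'), (3, 'b'), (3, 'a'), (5, 'b'), (2, 'a')]


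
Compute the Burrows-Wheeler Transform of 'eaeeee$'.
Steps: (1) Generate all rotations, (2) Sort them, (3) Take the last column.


Rotations (sorted):
  0: $eaeeee -> last char: e
  1: aeeee$e -> last char: e
  2: e$eaeee -> last char: e
  3: eaeeee$ -> last char: $
  4: ee$eaee -> last char: e
  5: eee$eae -> last char: e
  6: eeee$ea -> last char: a


BWT = eee$eea


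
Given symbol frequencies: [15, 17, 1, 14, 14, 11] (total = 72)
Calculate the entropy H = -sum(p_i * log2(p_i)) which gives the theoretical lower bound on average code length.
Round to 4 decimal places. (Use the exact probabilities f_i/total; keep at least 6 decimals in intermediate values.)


Per-symbol terms -p_i * log2(p_i) with p_i = f_i/72:
  p = 15/72 = 0.208333: log2(p) = -2.263034, -p*log2(p) = 0.471466
  p = 17/72 = 0.236111: log2(p) = -2.082462, -p*log2(p) = 0.491692
  p = 1/72 = 0.013889: log2(p) = -6.169925, -p*log2(p) = 0.085693
  p = 14/72 = 0.194444: log2(p) = -2.362570, -p*log2(p) = 0.459389
  p = 14/72 = 0.194444: log2(p) = -2.362570, -p*log2(p) = 0.459389
  p = 11/72 = 0.152778: log2(p) = -2.710493, -p*log2(p) = 0.414103
H = 0.471466 + 0.491692 + 0.085693 + 0.459389 + 0.459389 + 0.414103 = 2.381732

H = 2.3817 bits/symbol


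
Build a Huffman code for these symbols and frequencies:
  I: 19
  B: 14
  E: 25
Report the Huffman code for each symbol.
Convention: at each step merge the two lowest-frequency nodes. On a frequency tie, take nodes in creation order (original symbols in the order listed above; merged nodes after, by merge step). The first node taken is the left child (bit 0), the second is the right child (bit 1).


Huffman tree construction:
Step 1: Merge B(14) + I(19) = 33
Step 2: Merge E(25) + (B+I)(33) = 58
Read each symbol's code off the tree from the root (left child = 0, right child = 1).

Codes:
  I: 11 (length 2)
  B: 10 (length 2)
  E: 0 (length 1)
Average code length: 91/58 = 1.5690 bits/symbol


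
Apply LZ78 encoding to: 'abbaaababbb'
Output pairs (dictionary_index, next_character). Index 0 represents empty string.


LZ78 encoding steps:
Dictionary: {0: ''}
Step 1: w='' (idx 0), next='a' -> output (0, 'a'), add 'a' as idx 1
Step 2: w='' (idx 0), next='b' -> output (0, 'b'), add 'b' as idx 2
Step 3: w='b' (idx 2), next='a' -> output (2, 'a'), add 'ba' as idx 3
Step 4: w='a' (idx 1), next='a' -> output (1, 'a'), add 'aa' as idx 4
Step 5: w='ba' (idx 3), next='b' -> output (3, 'b'), add 'bab' as idx 5
Step 6: w='b' (idx 2), next='b' -> output (2, 'b'), add 'bb' as idx 6


Encoded: [(0, 'a'), (0, 'b'), (2, 'a'), (1, 'a'), (3, 'b'), (2, 'b')]


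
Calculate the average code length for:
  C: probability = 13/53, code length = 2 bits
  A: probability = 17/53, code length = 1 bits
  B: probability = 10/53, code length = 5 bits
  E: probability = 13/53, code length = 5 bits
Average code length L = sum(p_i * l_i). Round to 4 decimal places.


Weighted contributions p_i * l_i:
  C: (13/53) * 2 = 26/53
  A: (17/53) * 1 = 17/53
  B: (10/53) * 5 = 50/53
  E: (13/53) * 5 = 65/53
Sum = (26 + 17 + 50 + 65)/53 = 158/53

L = 158/53 = 2.9811 bits/symbol


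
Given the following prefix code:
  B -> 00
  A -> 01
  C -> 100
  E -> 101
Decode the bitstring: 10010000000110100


Decoding step by step:
Bits 100 -> C
Bits 100 -> C
Bits 00 -> B
Bits 00 -> B
Bits 01 -> A
Bits 101 -> E
Bits 00 -> B


Decoded message: CCBBAEB


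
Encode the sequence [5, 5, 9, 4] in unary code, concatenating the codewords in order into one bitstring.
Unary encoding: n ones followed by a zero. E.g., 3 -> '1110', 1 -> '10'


Encode each number as n ones followed by a terminating 0:
  5 -> 111110 (6 bits)
  5 -> 111110 (6 bits)
  9 -> 1111111110 (10 bits)
  4 -> 11110 (5 bits)
Total length = 6 + 6 + 10 + 5 = 27 bits.

Unary([5, 5, 9, 4]) = 111110111110111111111011110 (27 bits)


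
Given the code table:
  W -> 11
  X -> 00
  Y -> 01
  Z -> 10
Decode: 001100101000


Decoding:
00 -> X
11 -> W
00 -> X
10 -> Z
10 -> Z
00 -> X


Result: XWXZZX


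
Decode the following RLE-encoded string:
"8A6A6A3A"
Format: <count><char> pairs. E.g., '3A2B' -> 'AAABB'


Expanding each <count><char> pair:
  8A -> 'AAAAAAAA'
  6A -> 'AAAAAA'
  6A -> 'AAAAAA'
  3A -> 'AAA'

Decoded = AAAAAAAAAAAAAAAAAAAAAAA


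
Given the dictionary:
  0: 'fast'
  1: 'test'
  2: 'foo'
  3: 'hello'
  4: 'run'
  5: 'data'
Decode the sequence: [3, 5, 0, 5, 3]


Look up each index in the dictionary:
  3 -> 'hello'
  5 -> 'data'
  0 -> 'fast'
  5 -> 'data'
  3 -> 'hello'

Decoded: "hello data fast data hello"


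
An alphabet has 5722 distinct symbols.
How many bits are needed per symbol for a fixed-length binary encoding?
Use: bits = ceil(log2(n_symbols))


log2(5722) = 12.4823
Bracket: 2^12 = 4096 < 5722 <= 2^13 = 8192
So ceil(log2(5722)) = 13

bits = ceil(log2(5722)) = ceil(12.4823) = 13 bits


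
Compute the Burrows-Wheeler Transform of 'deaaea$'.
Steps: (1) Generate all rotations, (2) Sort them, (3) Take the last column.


Rotations (sorted):
  0: $deaaea -> last char: a
  1: a$deaae -> last char: e
  2: aaea$de -> last char: e
  3: aea$dea -> last char: a
  4: deaaea$ -> last char: $
  5: ea$deaa -> last char: a
  6: eaaea$d -> last char: d


BWT = aeea$ad


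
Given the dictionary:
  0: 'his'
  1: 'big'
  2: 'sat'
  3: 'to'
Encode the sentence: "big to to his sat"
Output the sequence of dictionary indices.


Look up each word in the dictionary:
  'big' -> 1
  'to' -> 3
  'to' -> 3
  'his' -> 0
  'sat' -> 2

Encoded: [1, 3, 3, 0, 2]


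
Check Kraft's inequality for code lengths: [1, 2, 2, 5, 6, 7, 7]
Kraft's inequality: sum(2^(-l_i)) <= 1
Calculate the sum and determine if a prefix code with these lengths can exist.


Sum = 2^(-1) + 2^(-2) + 2^(-2) + 2^(-5) + 2^(-6) + 2^(-7) + 2^(-7)
    = 0.5 + 0.25 + 0.25 + 0.03125 + 0.015625 + 0.0078125 + 0.0078125
    = 136/128 = 1.0625
Since 1.0625 > 1, Kraft's inequality is NOT satisfied.
A prefix code with these lengths CANNOT exist.

Kraft sum = 1.0625. Not satisfied.


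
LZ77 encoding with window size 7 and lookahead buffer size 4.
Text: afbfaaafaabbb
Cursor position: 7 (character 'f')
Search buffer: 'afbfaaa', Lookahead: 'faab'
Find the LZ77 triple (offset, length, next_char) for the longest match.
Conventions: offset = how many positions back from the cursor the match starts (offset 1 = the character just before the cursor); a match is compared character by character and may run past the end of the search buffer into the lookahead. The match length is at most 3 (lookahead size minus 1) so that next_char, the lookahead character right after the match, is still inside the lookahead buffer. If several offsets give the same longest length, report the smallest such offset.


Try each offset into the search buffer:
  offset=1 (pos 6, char 'a'): match length 0
  offset=2 (pos 5, char 'a'): match length 0
  offset=3 (pos 4, char 'a'): match length 0
  offset=4 (pos 3, char 'f'): match length 3
  offset=5 (pos 2, char 'b'): match length 0
  offset=6 (pos 1, char 'f'): match length 1
  offset=7 (pos 0, char 'a'): match length 0
Longest match has length 3 at offset 4.
next_char = character at position 7 + 3 = 10 -> 'b'

Best match: offset=4, length=3 (matching 'faa' starting at position 3)
LZ77 triple: (4, 3, 'b')


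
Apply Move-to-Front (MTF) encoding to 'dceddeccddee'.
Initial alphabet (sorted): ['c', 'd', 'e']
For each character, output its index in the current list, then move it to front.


MTF encoding:
'd': index 1 in ['c', 'd', 'e'] -> ['d', 'c', 'e']
'c': index 1 in ['d', 'c', 'e'] -> ['c', 'd', 'e']
'e': index 2 in ['c', 'd', 'e'] -> ['e', 'c', 'd']
'd': index 2 in ['e', 'c', 'd'] -> ['d', 'e', 'c']
'd': index 0 in ['d', 'e', 'c'] -> ['d', 'e', 'c']
'e': index 1 in ['d', 'e', 'c'] -> ['e', 'd', 'c']
'c': index 2 in ['e', 'd', 'c'] -> ['c', 'e', 'd']
'c': index 0 in ['c', 'e', 'd'] -> ['c', 'e', 'd']
'd': index 2 in ['c', 'e', 'd'] -> ['d', 'c', 'e']
'd': index 0 in ['d', 'c', 'e'] -> ['d', 'c', 'e']
'e': index 2 in ['d', 'c', 'e'] -> ['e', 'd', 'c']
'e': index 0 in ['e', 'd', 'c'] -> ['e', 'd', 'c']


Output: [1, 1, 2, 2, 0, 1, 2, 0, 2, 0, 2, 0]


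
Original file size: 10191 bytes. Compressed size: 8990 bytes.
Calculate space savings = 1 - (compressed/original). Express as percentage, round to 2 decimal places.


ratio = compressed/original = 8990/10191 = 0.882151
savings = 1 - ratio = 1 - 0.882151 = 0.117849
as a percentage: 0.117849 * 100 = 11.78%

Space savings = 1 - 8990/10191 = 11.78%


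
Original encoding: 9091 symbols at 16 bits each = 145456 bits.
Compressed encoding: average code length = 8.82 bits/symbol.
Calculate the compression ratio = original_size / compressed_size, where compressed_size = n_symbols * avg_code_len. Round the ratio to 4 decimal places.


original_size = n_symbols * orig_bits = 9091 * 16 = 145456 bits
compressed_size = n_symbols * avg_code_len = 9091 * 8.82 = 80182.62 bits
ratio = original_size / compressed_size = 145456 / 80182.62 = 1.8141

Compression ratio = 1.8141


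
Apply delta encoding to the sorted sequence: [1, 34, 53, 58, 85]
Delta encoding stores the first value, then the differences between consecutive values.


First value: 1
Deltas:
  34 - 1 = 33
  53 - 34 = 19
  58 - 53 = 5
  85 - 58 = 27


Delta encoded: [1, 33, 19, 5, 27]


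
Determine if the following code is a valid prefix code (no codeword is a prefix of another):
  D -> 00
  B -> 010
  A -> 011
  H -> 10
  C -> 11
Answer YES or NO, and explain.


Checking each pair (does one codeword prefix another?):
  D='00' vs B='010': no prefix
  D='00' vs A='011': no prefix
  D='00' vs H='10': no prefix
  D='00' vs C='11': no prefix
  B='010' vs D='00': no prefix
  B='010' vs A='011': no prefix
  B='010' vs H='10': no prefix
  B='010' vs C='11': no prefix
  A='011' vs D='00': no prefix
  A='011' vs B='010': no prefix
  A='011' vs H='10': no prefix
  A='011' vs C='11': no prefix
  H='10' vs D='00': no prefix
  H='10' vs B='010': no prefix
  H='10' vs A='011': no prefix
  H='10' vs C='11': no prefix
  C='11' vs D='00': no prefix
  C='11' vs B='010': no prefix
  C='11' vs A='011': no prefix
  C='11' vs H='10': no prefix
No violation found over all pairs.

YES -- this is a valid prefix code. No codeword is a prefix of any other codeword.


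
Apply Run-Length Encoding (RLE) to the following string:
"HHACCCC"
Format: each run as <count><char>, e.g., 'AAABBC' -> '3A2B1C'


Scanning runs left to right:
  i=0: run of 'H' x 2 -> '2H'
  i=2: run of 'A' x 1 -> '1A'
  i=3: run of 'C' x 4 -> '4C'

RLE = 2H1A4C


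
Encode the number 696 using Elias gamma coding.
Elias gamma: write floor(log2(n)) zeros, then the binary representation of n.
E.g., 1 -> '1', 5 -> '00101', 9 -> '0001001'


num_bits = floor(log2(696)) + 1 = 10
leading_zeros = num_bits - 1 = 9
binary(696) = 1010111000

Elias gamma(696) = '000000000' + '1010111000' = 0000000001010111000 (19 bits)


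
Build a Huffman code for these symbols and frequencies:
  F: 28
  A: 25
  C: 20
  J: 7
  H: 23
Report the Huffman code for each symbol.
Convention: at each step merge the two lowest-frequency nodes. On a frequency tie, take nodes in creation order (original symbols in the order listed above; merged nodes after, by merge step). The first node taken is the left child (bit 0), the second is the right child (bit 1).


Huffman tree construction:
Step 1: Merge J(7) + C(20) = 27
Step 2: Merge H(23) + A(25) = 48
Step 3: Merge (J+C)(27) + F(28) = 55
Step 4: Merge (H+A)(48) + ((J+C)+F)(55) = 103
Read each symbol's code off the tree from the root (left child = 0, right child = 1).

Codes:
  F: 11 (length 2)
  A: 01 (length 2)
  C: 101 (length 3)
  J: 100 (length 3)
  H: 00 (length 2)
Average code length: 233/103 = 2.2621 bits/symbol


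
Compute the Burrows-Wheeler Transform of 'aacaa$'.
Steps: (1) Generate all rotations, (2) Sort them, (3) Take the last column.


Rotations (sorted):
  0: $aacaa -> last char: a
  1: a$aaca -> last char: a
  2: aa$aac -> last char: c
  3: aacaa$ -> last char: $
  4: acaa$a -> last char: a
  5: caa$aa -> last char: a


BWT = aac$aa


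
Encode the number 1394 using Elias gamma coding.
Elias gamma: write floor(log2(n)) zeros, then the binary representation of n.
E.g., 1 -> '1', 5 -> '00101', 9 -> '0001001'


num_bits = floor(log2(1394)) + 1 = 11
leading_zeros = num_bits - 1 = 10
binary(1394) = 10101110010

Elias gamma(1394) = '0000000000' + '10101110010' = 000000000010101110010 (21 bits)


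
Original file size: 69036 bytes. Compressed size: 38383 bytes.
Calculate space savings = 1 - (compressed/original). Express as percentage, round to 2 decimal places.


ratio = compressed/original = 38383/69036 = 0.555985
savings = 1 - ratio = 1 - 0.555985 = 0.444015
as a percentage: 0.444015 * 100 = 44.4%

Space savings = 1 - 38383/69036 = 44.4%


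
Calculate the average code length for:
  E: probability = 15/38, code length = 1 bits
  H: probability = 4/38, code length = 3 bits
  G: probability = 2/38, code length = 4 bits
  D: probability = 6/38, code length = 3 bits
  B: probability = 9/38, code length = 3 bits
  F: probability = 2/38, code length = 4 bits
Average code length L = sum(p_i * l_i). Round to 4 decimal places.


Weighted contributions p_i * l_i:
  E: (15/38) * 1 = 15/38
  H: (4/38) * 3 = 12/38
  G: (2/38) * 4 = 8/38
  D: (6/38) * 3 = 18/38
  B: (9/38) * 3 = 27/38
  F: (2/38) * 4 = 8/38
Sum = (15 + 12 + 8 + 18 + 27 + 8)/38 = 88/38

L = 88/38 = 2.3158 bits/symbol


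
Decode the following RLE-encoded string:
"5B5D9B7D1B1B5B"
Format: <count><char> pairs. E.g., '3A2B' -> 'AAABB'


Expanding each <count><char> pair:
  5B -> 'BBBBB'
  5D -> 'DDDDD'
  9B -> 'BBBBBBBBB'
  7D -> 'DDDDDDD'
  1B -> 'B'
  1B -> 'B'
  5B -> 'BBBBB'

Decoded = BBBBBDDDDDBBBBBBBBBDDDDDDDBBBBBBB


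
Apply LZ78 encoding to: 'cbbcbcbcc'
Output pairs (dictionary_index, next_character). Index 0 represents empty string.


LZ78 encoding steps:
Dictionary: {0: ''}
Step 1: w='' (idx 0), next='c' -> output (0, 'c'), add 'c' as idx 1
Step 2: w='' (idx 0), next='b' -> output (0, 'b'), add 'b' as idx 2
Step 3: w='b' (idx 2), next='c' -> output (2, 'c'), add 'bc' as idx 3
Step 4: w='bc' (idx 3), next='b' -> output (3, 'b'), add 'bcb' as idx 4
Step 5: w='c' (idx 1), next='c' -> output (1, 'c'), add 'cc' as idx 5


Encoded: [(0, 'c'), (0, 'b'), (2, 'c'), (3, 'b'), (1, 'c')]


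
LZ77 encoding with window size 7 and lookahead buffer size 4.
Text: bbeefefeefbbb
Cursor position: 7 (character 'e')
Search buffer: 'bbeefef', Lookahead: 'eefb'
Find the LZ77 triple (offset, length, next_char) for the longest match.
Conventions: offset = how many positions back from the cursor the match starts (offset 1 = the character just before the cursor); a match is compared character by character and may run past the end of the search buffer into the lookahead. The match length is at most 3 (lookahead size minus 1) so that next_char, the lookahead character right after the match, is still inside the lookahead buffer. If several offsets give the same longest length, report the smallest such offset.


Try each offset into the search buffer:
  offset=1 (pos 6, char 'f'): match length 0
  offset=2 (pos 5, char 'e'): match length 1
  offset=3 (pos 4, char 'f'): match length 0
  offset=4 (pos 3, char 'e'): match length 1
  offset=5 (pos 2, char 'e'): match length 3
  offset=6 (pos 1, char 'b'): match length 0
  offset=7 (pos 0, char 'b'): match length 0
Longest match has length 3 at offset 5.
next_char = character at position 7 + 3 = 10 -> 'b'

Best match: offset=5, length=3 (matching 'eef' starting at position 2)
LZ77 triple: (5, 3, 'b')


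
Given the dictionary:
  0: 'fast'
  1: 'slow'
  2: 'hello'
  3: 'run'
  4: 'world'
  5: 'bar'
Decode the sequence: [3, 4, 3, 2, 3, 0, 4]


Look up each index in the dictionary:
  3 -> 'run'
  4 -> 'world'
  3 -> 'run'
  2 -> 'hello'
  3 -> 'run'
  0 -> 'fast'
  4 -> 'world'

Decoded: "run world run hello run fast world"


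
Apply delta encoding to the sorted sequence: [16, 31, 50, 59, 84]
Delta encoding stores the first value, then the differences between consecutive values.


First value: 16
Deltas:
  31 - 16 = 15
  50 - 31 = 19
  59 - 50 = 9
  84 - 59 = 25


Delta encoded: [16, 15, 19, 9, 25]


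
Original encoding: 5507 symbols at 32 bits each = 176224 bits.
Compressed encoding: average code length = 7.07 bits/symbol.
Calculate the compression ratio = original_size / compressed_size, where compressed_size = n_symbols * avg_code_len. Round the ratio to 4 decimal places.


original_size = n_symbols * orig_bits = 5507 * 32 = 176224 bits
compressed_size = n_symbols * avg_code_len = 5507 * 7.07 = 38934.49 bits
ratio = original_size / compressed_size = 176224 / 38934.49 = 4.5262

Compression ratio = 4.5262


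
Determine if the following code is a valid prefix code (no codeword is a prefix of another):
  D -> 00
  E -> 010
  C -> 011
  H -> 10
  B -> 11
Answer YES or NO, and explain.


Checking each pair (does one codeword prefix another?):
  D='00' vs E='010': no prefix
  D='00' vs C='011': no prefix
  D='00' vs H='10': no prefix
  D='00' vs B='11': no prefix
  E='010' vs D='00': no prefix
  E='010' vs C='011': no prefix
  E='010' vs H='10': no prefix
  E='010' vs B='11': no prefix
  C='011' vs D='00': no prefix
  C='011' vs E='010': no prefix
  C='011' vs H='10': no prefix
  C='011' vs B='11': no prefix
  H='10' vs D='00': no prefix
  H='10' vs E='010': no prefix
  H='10' vs C='011': no prefix
  H='10' vs B='11': no prefix
  B='11' vs D='00': no prefix
  B='11' vs E='010': no prefix
  B='11' vs C='011': no prefix
  B='11' vs H='10': no prefix
No violation found over all pairs.

YES -- this is a valid prefix code. No codeword is a prefix of any other codeword.


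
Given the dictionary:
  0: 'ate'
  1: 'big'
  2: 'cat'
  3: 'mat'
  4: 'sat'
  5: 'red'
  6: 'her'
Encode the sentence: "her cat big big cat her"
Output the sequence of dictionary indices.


Look up each word in the dictionary:
  'her' -> 6
  'cat' -> 2
  'big' -> 1
  'big' -> 1
  'cat' -> 2
  'her' -> 6

Encoded: [6, 2, 1, 1, 2, 6]


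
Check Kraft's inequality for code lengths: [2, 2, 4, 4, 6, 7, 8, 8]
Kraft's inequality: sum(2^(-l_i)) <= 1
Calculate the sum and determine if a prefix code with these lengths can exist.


Sum = 2^(-2) + 2^(-2) + 2^(-4) + 2^(-4) + 2^(-6) + 2^(-7) + 2^(-8) + 2^(-8)
    = 0.25 + 0.25 + 0.0625 + 0.0625 + 0.015625 + 0.0078125 + 0.00390625 + 0.00390625
    = 168/256 = 0.65625
Since 0.65625 <= 1, Kraft's inequality IS satisfied.
A prefix code with these lengths CAN exist.

Kraft sum = 0.65625. Satisfied.


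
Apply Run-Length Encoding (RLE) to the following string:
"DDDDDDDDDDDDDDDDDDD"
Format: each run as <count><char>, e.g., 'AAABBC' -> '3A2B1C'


Scanning runs left to right:
  i=0: run of 'D' x 19 -> '19D'

RLE = 19D


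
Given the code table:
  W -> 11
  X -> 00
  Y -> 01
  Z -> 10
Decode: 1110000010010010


Decoding:
11 -> W
10 -> Z
00 -> X
00 -> X
10 -> Z
01 -> Y
00 -> X
10 -> Z


Result: WZXXZYXZ


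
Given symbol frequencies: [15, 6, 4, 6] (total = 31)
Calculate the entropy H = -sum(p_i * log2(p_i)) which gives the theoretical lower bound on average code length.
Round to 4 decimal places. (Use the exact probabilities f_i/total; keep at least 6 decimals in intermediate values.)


Per-symbol terms -p_i * log2(p_i) with p_i = f_i/31:
  p = 15/31 = 0.483871: log2(p) = -1.047306, -p*log2(p) = 0.506761
  p = 6/31 = 0.193548: log2(p) = -2.369234, -p*log2(p) = 0.458561
  p = 4/31 = 0.129032: log2(p) = -2.954196, -p*log2(p) = 0.381187
  p = 6/31 = 0.193548: log2(p) = -2.369234, -p*log2(p) = 0.458561
H = 0.506761 + 0.458561 + 0.381187 + 0.458561 = 1.805070

H = 1.8051 bits/symbol


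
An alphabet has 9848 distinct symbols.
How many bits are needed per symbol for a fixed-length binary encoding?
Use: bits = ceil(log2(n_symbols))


log2(9848) = 13.2656
Bracket: 2^13 = 8192 < 9848 <= 2^14 = 16384
So ceil(log2(9848)) = 14

bits = ceil(log2(9848)) = ceil(13.2656) = 14 bits


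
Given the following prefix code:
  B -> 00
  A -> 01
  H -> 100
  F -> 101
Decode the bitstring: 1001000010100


Decoding step by step:
Bits 100 -> H
Bits 100 -> H
Bits 00 -> B
Bits 101 -> F
Bits 00 -> B


Decoded message: HHBFB


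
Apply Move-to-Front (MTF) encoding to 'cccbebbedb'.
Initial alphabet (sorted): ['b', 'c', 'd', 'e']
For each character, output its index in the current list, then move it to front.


MTF encoding:
'c': index 1 in ['b', 'c', 'd', 'e'] -> ['c', 'b', 'd', 'e']
'c': index 0 in ['c', 'b', 'd', 'e'] -> ['c', 'b', 'd', 'e']
'c': index 0 in ['c', 'b', 'd', 'e'] -> ['c', 'b', 'd', 'e']
'b': index 1 in ['c', 'b', 'd', 'e'] -> ['b', 'c', 'd', 'e']
'e': index 3 in ['b', 'c', 'd', 'e'] -> ['e', 'b', 'c', 'd']
'b': index 1 in ['e', 'b', 'c', 'd'] -> ['b', 'e', 'c', 'd']
'b': index 0 in ['b', 'e', 'c', 'd'] -> ['b', 'e', 'c', 'd']
'e': index 1 in ['b', 'e', 'c', 'd'] -> ['e', 'b', 'c', 'd']
'd': index 3 in ['e', 'b', 'c', 'd'] -> ['d', 'e', 'b', 'c']
'b': index 2 in ['d', 'e', 'b', 'c'] -> ['b', 'd', 'e', 'c']


Output: [1, 0, 0, 1, 3, 1, 0, 1, 3, 2]


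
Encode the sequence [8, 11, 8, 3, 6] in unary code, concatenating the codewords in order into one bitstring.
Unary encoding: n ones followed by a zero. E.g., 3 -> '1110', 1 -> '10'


Encode each number as n ones followed by a terminating 0:
  8 -> 111111110 (9 bits)
  11 -> 111111111110 (12 bits)
  8 -> 111111110 (9 bits)
  3 -> 1110 (4 bits)
  6 -> 1111110 (7 bits)
Total length = 9 + 12 + 9 + 4 + 7 = 41 bits.

Unary([8, 11, 8, 3, 6]) = 11111111011111111111011111111011101111110 (41 bits)


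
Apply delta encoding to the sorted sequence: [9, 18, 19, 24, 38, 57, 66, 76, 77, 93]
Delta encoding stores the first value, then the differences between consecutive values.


First value: 9
Deltas:
  18 - 9 = 9
  19 - 18 = 1
  24 - 19 = 5
  38 - 24 = 14
  57 - 38 = 19
  66 - 57 = 9
  76 - 66 = 10
  77 - 76 = 1
  93 - 77 = 16


Delta encoded: [9, 9, 1, 5, 14, 19, 9, 10, 1, 16]


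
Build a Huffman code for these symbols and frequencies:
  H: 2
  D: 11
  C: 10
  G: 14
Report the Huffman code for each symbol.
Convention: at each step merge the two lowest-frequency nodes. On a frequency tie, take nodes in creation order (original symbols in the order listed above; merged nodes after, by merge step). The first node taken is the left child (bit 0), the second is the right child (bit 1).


Huffman tree construction:
Step 1: Merge H(2) + C(10) = 12
Step 2: Merge D(11) + (H+C)(12) = 23
Step 3: Merge G(14) + (D+(H+C))(23) = 37
Read each symbol's code off the tree from the root (left child = 0, right child = 1).

Codes:
  H: 110 (length 3)
  D: 10 (length 2)
  C: 111 (length 3)
  G: 0 (length 1)
Average code length: 72/37 = 1.9459 bits/symbol


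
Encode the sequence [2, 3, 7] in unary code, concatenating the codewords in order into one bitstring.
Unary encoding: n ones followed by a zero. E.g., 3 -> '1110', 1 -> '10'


Encode each number as n ones followed by a terminating 0:
  2 -> 110 (3 bits)
  3 -> 1110 (4 bits)
  7 -> 11111110 (8 bits)
Total length = 3 + 4 + 8 = 15 bits.

Unary([2, 3, 7]) = 110111011111110 (15 bits)


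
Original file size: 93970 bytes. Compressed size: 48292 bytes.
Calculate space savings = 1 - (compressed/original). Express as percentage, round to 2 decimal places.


ratio = compressed/original = 48292/93970 = 0.513909
savings = 1 - ratio = 1 - 0.513909 = 0.486091
as a percentage: 0.486091 * 100 = 48.61%

Space savings = 1 - 48292/93970 = 48.61%


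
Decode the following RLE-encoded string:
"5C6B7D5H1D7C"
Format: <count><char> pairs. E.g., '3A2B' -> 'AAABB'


Expanding each <count><char> pair:
  5C -> 'CCCCC'
  6B -> 'BBBBBB'
  7D -> 'DDDDDDD'
  5H -> 'HHHHH'
  1D -> 'D'
  7C -> 'CCCCCCC'

Decoded = CCCCCBBBBBBDDDDDDDHHHHHDCCCCCCC
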